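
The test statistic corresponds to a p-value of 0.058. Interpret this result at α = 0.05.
Since p = 0.058 > α = 0.05, fail to reject H₀.
There is insufficient evidence to reject the null hypothesis; the result is not statistically significant at the 0.05 level.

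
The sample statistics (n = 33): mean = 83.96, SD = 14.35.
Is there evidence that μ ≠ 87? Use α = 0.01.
One-sample t-test:
H₀: μ = 87
H₁: μ ≠ 87
df = n - 1 = 32
t = (x̄ - μ₀) / (s/√n) = (83.96 - 87) / (14.35/√33) = -1.217
p-value = 0.2325

Since p-value > α = 0.01, we fail to reject H₀.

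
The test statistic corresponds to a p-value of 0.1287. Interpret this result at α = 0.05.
Since p = 0.1287 > α = 0.05, fail to reject H₀.
There is insufficient evidence to reject the null hypothesis; the result is not statistically significant at the 0.05 level.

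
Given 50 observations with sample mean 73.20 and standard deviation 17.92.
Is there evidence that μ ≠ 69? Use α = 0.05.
One-sample t-test:
H₀: μ = 69
H₁: μ ≠ 69
df = n - 1 = 49
t = (x̄ - μ₀) / (s/√n) = (73.20 - 69) / (17.92/√50) = 1.657
p-value = 0.1039

Since p-value > α = 0.05, we fail to reject H₀.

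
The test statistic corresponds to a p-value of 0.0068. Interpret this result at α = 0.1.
Since p = 0.0068 < α = 0.1, reject H₀.
There is sufficient evidence to reject the null hypothesis; the result is statistically significant at the 0.1 level.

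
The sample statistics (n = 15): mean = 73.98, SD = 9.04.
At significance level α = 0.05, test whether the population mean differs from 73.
One-sample t-test:
H₀: μ = 73
H₁: μ ≠ 73
df = n - 1 = 14
t = (x̄ - μ₀) / (s/√n) = (73.98 - 73) / (9.04/√15) = 0.420
p-value = 0.6810

Since p-value > α = 0.05, we fail to reject H₀.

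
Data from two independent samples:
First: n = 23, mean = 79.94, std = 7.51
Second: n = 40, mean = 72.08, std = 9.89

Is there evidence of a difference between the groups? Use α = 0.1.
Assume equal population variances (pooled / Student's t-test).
Student's two-sample t-test (equal variances):
H₀: μ₁ = μ₂
H₁: μ₁ ≠ μ₂
df = n₁ + n₂ - 2 = 61
Pooled variance s_p² = [(n₁-1)s₁² + (n₂-1)s₂²] / (n₁ + n₂ - 2) = [(22)(7.51²) + (39)(9.89²)] / 61 = 82.8766
SE = √(s_p²(1/n₁ + 1/n₂)) = √(82.8766 × (1/23 + 1/40)) = 2.3823
t = (x̄₁ - x̄₂) / SE = (79.94 - 72.08) / 2.3823 = 7.86 / 2.3823 = 3.299
p-value = 0.0016

Since p-value < α = 0.1, we reject H₀.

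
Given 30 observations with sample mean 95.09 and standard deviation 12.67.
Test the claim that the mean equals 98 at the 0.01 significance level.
One-sample t-test:
H₀: μ = 98
H₁: μ ≠ 98
df = n - 1 = 29
t = (x̄ - μ₀) / (s/√n) = (95.09 - 98) / (12.67/√30) = -1.258
p-value = 0.2184

Since p-value > α = 0.01, we fail to reject H₀.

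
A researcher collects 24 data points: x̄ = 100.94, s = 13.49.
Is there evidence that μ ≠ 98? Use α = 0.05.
One-sample t-test:
H₀: μ = 98
H₁: μ ≠ 98
df = n - 1 = 23
t = (x̄ - μ₀) / (s/√n) = (100.94 - 98) / (13.49/√24) = 1.068
p-value = 0.2967

Since p-value > α = 0.05, we fail to reject H₀.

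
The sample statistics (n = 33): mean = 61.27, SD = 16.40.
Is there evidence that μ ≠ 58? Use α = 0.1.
One-sample t-test:
H₀: μ = 58
H₁: μ ≠ 58
df = n - 1 = 32
t = (x̄ - μ₀) / (s/√n) = (61.27 - 58) / (16.40/√33) = 1.145
p-value = 0.2605

Since p-value > α = 0.1, we fail to reject H₀.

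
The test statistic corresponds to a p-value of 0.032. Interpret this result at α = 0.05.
Since p = 0.032 < α = 0.05, reject H₀.
There is sufficient evidence to reject the null hypothesis; the result is statistically significant at the 0.05 level.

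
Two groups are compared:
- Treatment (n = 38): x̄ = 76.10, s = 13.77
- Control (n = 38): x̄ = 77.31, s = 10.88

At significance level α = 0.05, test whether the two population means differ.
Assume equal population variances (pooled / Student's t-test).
Student's two-sample t-test (equal variances):
H₀: μ₁ = μ₂
H₁: μ₁ ≠ μ₂
df = n₁ + n₂ - 2 = 74
Pooled variance s_p² = [(n₁-1)s₁² + (n₂-1)s₂²] / (n₁ + n₂ - 2) = [(37)(13.77²) + (37)(10.88²)] / 74 = 153.9937
SE = √(s_p²(1/n₁ + 1/n₂)) = √(153.9937 × (1/38 + 1/38)) = 2.8469
t = (x̄₁ - x̄₂) / SE = (76.10 - 77.31) / 2.8469 = -1.21 / 2.8469 = -0.425
p-value = 0.6721

Since p-value > α = 0.05, we fail to reject H₀.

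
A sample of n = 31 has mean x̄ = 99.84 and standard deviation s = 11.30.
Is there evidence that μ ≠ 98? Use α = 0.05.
One-sample t-test:
H₀: μ = 98
H₁: μ ≠ 98
df = n - 1 = 30
t = (x̄ - μ₀) / (s/√n) = (99.84 - 98) / (11.30/√31) = 0.907
p-value = 0.3718

Since p-value > α = 0.05, we fail to reject H₀.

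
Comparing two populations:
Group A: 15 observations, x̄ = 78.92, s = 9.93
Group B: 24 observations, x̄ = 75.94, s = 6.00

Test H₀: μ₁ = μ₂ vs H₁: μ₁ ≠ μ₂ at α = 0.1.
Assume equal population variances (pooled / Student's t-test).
Student's two-sample t-test (equal variances):
H₀: μ₁ = μ₂
H₁: μ₁ ≠ μ₂
df = n₁ + n₂ - 2 = 37
Pooled variance s_p² = [(n₁-1)s₁² + (n₂-1)s₂²] / (n₁ + n₂ - 2) = [(14)(9.93²) + (23)(6.00²)] / 37 = 59.6883
SE = √(s_p²(1/n₁ + 1/n₂)) = √(59.6883 × (1/15 + 1/24)) = 2.5429
t = (x̄₁ - x̄₂) / SE = (78.92 - 75.94) / 2.5429 = 2.98 / 2.5429 = 1.172
p-value = 0.2487

Since p-value > α = 0.1, we fail to reject H₀.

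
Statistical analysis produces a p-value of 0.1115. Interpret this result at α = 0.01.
Since p = 0.1115 > α = 0.01, fail to reject H₀.
There is insufficient evidence to reject the null hypothesis; the result is not statistically significant at the 0.01 level.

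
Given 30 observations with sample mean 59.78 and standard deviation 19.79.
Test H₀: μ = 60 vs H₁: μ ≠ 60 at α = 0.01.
One-sample t-test:
H₀: μ = 60
H₁: μ ≠ 60
df = n - 1 = 29
t = (x̄ - μ₀) / (s/√n) = (59.78 - 60) / (19.79/√30) = -0.061
p-value = 0.9519

Since p-value > α = 0.01, we fail to reject H₀.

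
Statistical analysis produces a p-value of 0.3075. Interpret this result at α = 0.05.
Since p = 0.3075 > α = 0.05, fail to reject H₀.
There is insufficient evidence to reject the null hypothesis; the result is not statistically significant at the 0.05 level.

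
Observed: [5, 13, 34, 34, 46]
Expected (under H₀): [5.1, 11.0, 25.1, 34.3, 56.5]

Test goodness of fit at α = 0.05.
Chi-square goodness of fit test:
H₀: observed counts match expected distribution
H₁: observed counts differ from expected distribution
df = k - 1 = 4
χ² = Σ(O - E)²/E
   = (5 - 5.1)²/5.1 + (13 - 11.0)²/11.0 + (34 - 25.1)²/25.1 + (34 - 34.3)²/34.3 + (46 - 56.5)²/56.5
   = 0.002 + 0.364 + 3.156 + 0.003 + 1.951
   = 5.48
p-value = 0.2419

Since p-value > α = 0.05, we fail to reject H₀.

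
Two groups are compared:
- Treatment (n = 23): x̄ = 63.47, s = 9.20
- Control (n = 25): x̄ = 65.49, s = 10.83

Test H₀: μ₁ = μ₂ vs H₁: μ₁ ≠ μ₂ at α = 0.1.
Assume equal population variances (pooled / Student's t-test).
Student's two-sample t-test (equal variances):
H₀: μ₁ = μ₂
H₁: μ₁ ≠ μ₂
df = n₁ + n₂ - 2 = 46
Pooled variance s_p² = [(n₁-1)s₁² + (n₂-1)s₂²] / (n₁ + n₂ - 2) = [(22)(9.20²) + (24)(10.83²)] / 46 = 101.6742
SE = √(s_p²(1/n₁ + 1/n₂)) = √(101.6742 × (1/23 + 1/25)) = 2.9133
t = (x̄₁ - x̄₂) / SE = (63.47 - 65.49) / 2.9133 = -2.02 / 2.9133 = -0.693
p-value = 0.4916

Since p-value > α = 0.1, we fail to reject H₀.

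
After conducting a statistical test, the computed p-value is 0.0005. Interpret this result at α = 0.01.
Since p = 0.0005 < α = 0.01, reject H₀.
There is sufficient evidence to reject the null hypothesis; the result is statistically significant at the 0.01 level.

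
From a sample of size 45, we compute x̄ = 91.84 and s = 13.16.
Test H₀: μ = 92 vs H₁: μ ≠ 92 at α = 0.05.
One-sample t-test:
H₀: μ = 92
H₁: μ ≠ 92
df = n - 1 = 44
t = (x̄ - μ₀) / (s/√n) = (91.84 - 92) / (13.16/√45) = -0.082
p-value = 0.9354

Since p-value > α = 0.05, we fail to reject H₀.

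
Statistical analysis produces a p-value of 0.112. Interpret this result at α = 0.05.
Since p = 0.112 > α = 0.05, fail to reject H₀.
There is insufficient evidence to reject the null hypothesis; the result is not statistically significant at the 0.05 level.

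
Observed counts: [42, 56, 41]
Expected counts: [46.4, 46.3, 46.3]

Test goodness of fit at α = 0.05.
Chi-square goodness of fit test:
H₀: observed counts match expected distribution
H₁: observed counts differ from expected distribution
df = k - 1 = 2
χ² = Σ(O - E)²/E
   = (42 - 46.4)²/46.4 + (56 - 46.3)²/46.3 + (41 - 46.3)²/46.3
   = 0.417 + 2.032 + 0.607
   = 3.06
p-value = 0.2170

Since p-value > α = 0.05, we fail to reject H₀.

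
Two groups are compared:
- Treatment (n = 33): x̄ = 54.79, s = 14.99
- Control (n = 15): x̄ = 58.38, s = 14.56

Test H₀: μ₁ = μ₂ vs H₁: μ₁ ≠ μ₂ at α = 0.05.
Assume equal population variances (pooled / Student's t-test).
Student's two-sample t-test (equal variances):
H₀: μ₁ = μ₂
H₁: μ₁ ≠ μ₂
df = n₁ + n₂ - 2 = 46
Pooled variance s_p² = [(n₁-1)s₁² + (n₂-1)s₂²] / (n₁ + n₂ - 2) = [(32)(14.99²) + (14)(14.56²)] / 46 = 220.8329
SE = √(s_p²(1/n₁ + 1/n₂)) = √(220.8329 × (1/33 + 1/15)) = 4.6275
t = (x̄₁ - x̄₂) / SE = (54.79 - 58.38) / 4.6275 = -3.59 / 4.6275 = -0.776
p-value = 0.4418

Since p-value > α = 0.05, we fail to reject H₀.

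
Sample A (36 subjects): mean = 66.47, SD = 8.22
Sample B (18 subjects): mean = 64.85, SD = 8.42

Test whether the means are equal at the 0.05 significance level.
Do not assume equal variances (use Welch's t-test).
Welch's two-sample t-test:
H₀: μ₁ = μ₂
H₁: μ₁ ≠ μ₂
s₁²/n₁ = 8.22²/36 = 1.8769,  s₂²/n₂ = 8.42²/18 = 3.9387
SE = √(s₁²/n₁ + s₂²/n₂) = √(1.8769 + 3.9387) = 2.4116
df (Welch-Satterthwaite) = (s₁²/n₁ + s₂²/n₂)² / [(s₁²/n₁)²/(n₁-1) + (s₂²/n₂)²/(n₂-1)] ≈ 33.38
t = (x̄₁ - x̄₂) / SE = (66.47 - 64.85) / 2.4116 = 1.62 / 2.4116 = 0.672
p-value = 0.5064

Since p-value > α = 0.05, we fail to reject H₀.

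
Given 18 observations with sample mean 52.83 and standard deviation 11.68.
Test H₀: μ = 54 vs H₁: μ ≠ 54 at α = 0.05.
One-sample t-test:
H₀: μ = 54
H₁: μ ≠ 54
df = n - 1 = 17
t = (x̄ - μ₀) / (s/√n) = (52.83 - 54) / (11.68/√18) = -0.425
p-value = 0.6762

Since p-value > α = 0.05, we fail to reject H₀.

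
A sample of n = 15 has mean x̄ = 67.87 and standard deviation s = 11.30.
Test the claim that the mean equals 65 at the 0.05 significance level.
One-sample t-test:
H₀: μ = 65
H₁: μ ≠ 65
df = n - 1 = 14
t = (x̄ - μ₀) / (s/√n) = (67.87 - 65) / (11.30/√15) = 0.984
p-value = 0.3420

Since p-value > α = 0.05, we fail to reject H₀.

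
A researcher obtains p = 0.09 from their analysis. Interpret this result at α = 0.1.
Since p = 0.09 < α = 0.1, reject H₀.
There is sufficient evidence to reject the null hypothesis; the result is statistically significant at the 0.1 level.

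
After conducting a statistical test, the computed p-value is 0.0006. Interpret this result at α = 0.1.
Since p = 0.0006 < α = 0.1, reject H₀.
There is sufficient evidence to reject the null hypothesis; the result is statistically significant at the 0.1 level.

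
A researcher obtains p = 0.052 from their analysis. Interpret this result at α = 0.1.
Since p = 0.052 < α = 0.1, reject H₀.
There is sufficient evidence to reject the null hypothesis; the result is statistically significant at the 0.1 level.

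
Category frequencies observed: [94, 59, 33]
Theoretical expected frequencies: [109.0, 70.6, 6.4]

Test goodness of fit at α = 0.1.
Chi-square goodness of fit test:
H₀: observed counts match expected distribution
H₁: observed counts differ from expected distribution
df = k - 1 = 2
χ² = Σ(O - E)²/E
   = (94 - 109.0)²/109.0 + (59 - 70.6)²/70.6 + (33 - 6.4)²/6.4
   = 2.064 + 1.906 + 110.556
   = 114.53
p-value < 0.0001

Since p-value < α = 0.1, we reject H₀.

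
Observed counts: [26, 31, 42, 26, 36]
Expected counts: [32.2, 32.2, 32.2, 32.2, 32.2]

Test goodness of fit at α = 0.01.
Chi-square goodness of fit test:
H₀: observed counts match expected distribution
H₁: observed counts differ from expected distribution
df = k - 1 = 4
χ² = Σ(O - E)²/E
   = (26 - 32.2)²/32.2 + (31 - 32.2)²/32.2 + (42 - 32.2)²/32.2 + (26 - 32.2)²/32.2 + (36 - 32.2)²/32.2
   = 1.194 + 0.045 + 2.983 + 1.194 + 0.448
   = 5.86
p-value = 0.2096

Since p-value > α = 0.01, we fail to reject H₀.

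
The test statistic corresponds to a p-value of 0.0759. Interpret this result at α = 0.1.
Since p = 0.0759 < α = 0.1, reject H₀.
There is sufficient evidence to reject the null hypothesis; the result is statistically significant at the 0.1 level.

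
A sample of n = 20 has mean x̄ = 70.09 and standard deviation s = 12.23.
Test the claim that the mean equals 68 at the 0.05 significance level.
One-sample t-test:
H₀: μ = 68
H₁: μ ≠ 68
df = n - 1 = 19
t = (x̄ - μ₀) / (s/√n) = (70.09 - 68) / (12.23/√20) = 0.764
p-value = 0.4541

Since p-value > α = 0.05, we fail to reject H₀.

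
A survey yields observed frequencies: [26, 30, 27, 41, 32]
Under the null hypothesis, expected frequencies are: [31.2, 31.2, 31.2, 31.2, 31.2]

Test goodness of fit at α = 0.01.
Chi-square goodness of fit test:
H₀: observed counts match expected distribution
H₁: observed counts differ from expected distribution
df = k - 1 = 4
χ² = Σ(O - E)²/E
   = (26 - 31.2)²/31.2 + (30 - 31.2)²/31.2 + (27 - 31.2)²/31.2 + (41 - 31.2)²/31.2 + (32 - 31.2)²/31.2
   = 0.867 + 0.046 + 0.565 + 3.078 + 0.021
   = 4.58
p-value = 0.3335

Since p-value > α = 0.01, we fail to reject H₀.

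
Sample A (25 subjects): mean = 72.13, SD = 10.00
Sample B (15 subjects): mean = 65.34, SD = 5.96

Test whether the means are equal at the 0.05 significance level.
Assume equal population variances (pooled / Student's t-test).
Student's two-sample t-test (equal variances):
H₀: μ₁ = μ₂
H₁: μ₁ ≠ μ₂
df = n₁ + n₂ - 2 = 38
Pooled variance s_p² = [(n₁-1)s₁² + (n₂-1)s₂²] / (n₁ + n₂ - 2) = [(24)(10.00²) + (14)(5.96²)] / 38 = 76.2448
SE = √(s_p²(1/n₁ + 1/n₂)) = √(76.2448 × (1/25 + 1/15)) = 2.8518
t = (x̄₁ - x̄₂) / SE = (72.13 - 65.34) / 2.8518 = 6.79 / 2.8518 = 2.381
p-value = 0.0224

Since p-value < α = 0.05, we reject H₀.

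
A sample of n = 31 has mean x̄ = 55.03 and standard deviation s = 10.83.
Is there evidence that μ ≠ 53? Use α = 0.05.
One-sample t-test:
H₀: μ = 53
H₁: μ ≠ 53
df = n - 1 = 30
t = (x̄ - μ₀) / (s/√n) = (55.03 - 53) / (10.83/√31) = 1.044
p-value = 0.3050

Since p-value > α = 0.05, we fail to reject H₀.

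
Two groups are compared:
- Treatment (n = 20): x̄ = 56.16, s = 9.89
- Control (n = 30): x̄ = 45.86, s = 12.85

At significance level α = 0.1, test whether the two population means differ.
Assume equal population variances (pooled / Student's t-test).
Student's two-sample t-test (equal variances):
H₀: μ₁ = μ₂
H₁: μ₁ ≠ μ₂
df = n₁ + n₂ - 2 = 48
Pooled variance s_p² = [(n₁-1)s₁² + (n₂-1)s₂²] / (n₁ + n₂ - 2) = [(19)(9.89²) + (29)(12.85²)] / 48 = 138.4788
SE = √(s_p²(1/n₁ + 1/n₂)) = √(138.4788 × (1/20 + 1/30)) = 3.3970
t = (x̄₁ - x̄₂) / SE = (56.16 - 45.86) / 3.3970 = 10.30 / 3.3970 = 3.032
p-value = 0.0039

Since p-value < α = 0.1, we reject H₀.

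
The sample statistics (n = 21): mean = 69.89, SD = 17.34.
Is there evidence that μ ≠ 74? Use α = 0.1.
One-sample t-test:
H₀: μ = 74
H₁: μ ≠ 74
df = n - 1 = 20
t = (x̄ - μ₀) / (s/√n) = (69.89 - 74) / (17.34/√21) = -1.086
p-value = 0.2903

Since p-value > α = 0.1, we fail to reject H₀.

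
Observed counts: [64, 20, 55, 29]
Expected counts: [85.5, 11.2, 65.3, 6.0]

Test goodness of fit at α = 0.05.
Chi-square goodness of fit test:
H₀: observed counts match expected distribution
H₁: observed counts differ from expected distribution
df = k - 1 = 3
χ² = Σ(O - E)²/E
   = (64 - 85.5)²/85.5 + (20 - 11.2)²/11.2 + (55 - 65.3)²/65.3 + (29 - 6.0)²/6.0
   = 5.406 + 6.914 + 1.625 + 88.167
   = 102.11
p-value < 0.0001

Since p-value < α = 0.05, we reject H₀.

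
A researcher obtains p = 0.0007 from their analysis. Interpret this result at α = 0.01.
Since p = 0.0007 < α = 0.01, reject H₀.
There is sufficient evidence to reject the null hypothesis; the result is statistically significant at the 0.01 level.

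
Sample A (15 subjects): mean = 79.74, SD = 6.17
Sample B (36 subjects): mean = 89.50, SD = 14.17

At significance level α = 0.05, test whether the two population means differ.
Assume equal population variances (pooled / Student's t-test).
Student's two-sample t-test (equal variances):
H₀: μ₁ = μ₂
H₁: μ₁ ≠ μ₂
df = n₁ + n₂ - 2 = 49
Pooled variance s_p² = [(n₁-1)s₁² + (n₂-1)s₂²] / (n₁ + n₂ - 2) = [(14)(6.17²) + (35)(14.17²)] / 49 = 154.2975
SE = √(s_p²(1/n₁ + 1/n₂)) = √(154.2975 × (1/15 + 1/36)) = 3.8174
t = (x̄₁ - x̄₂) / SE = (79.74 - 89.50) / 3.8174 = -9.76 / 3.8174 = -2.557
p-value = 0.0137

Since p-value < α = 0.05, we reject H₀.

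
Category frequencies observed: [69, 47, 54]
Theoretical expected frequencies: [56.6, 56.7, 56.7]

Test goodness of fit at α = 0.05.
Chi-square goodness of fit test:
H₀: observed counts match expected distribution
H₁: observed counts differ from expected distribution
df = k - 1 = 2
χ² = Σ(O - E)²/E
   = (69 - 56.6)²/56.6 + (47 - 56.7)²/56.7 + (54 - 56.7)²/56.7
   = 2.717 + 1.659 + 0.129
   = 4.50
p-value = 0.1052

Since p-value > α = 0.05, we fail to reject H₀.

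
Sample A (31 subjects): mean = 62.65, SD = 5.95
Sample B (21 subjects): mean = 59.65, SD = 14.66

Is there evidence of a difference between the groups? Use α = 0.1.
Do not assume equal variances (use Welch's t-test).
Welch's two-sample t-test:
H₀: μ₁ = μ₂
H₁: μ₁ ≠ μ₂
s₁²/n₁ = 5.95²/31 = 1.1420,  s₂²/n₂ = 14.66²/21 = 10.2341
SE = √(s₁²/n₁ + s₂²/n₂) = √(1.1420 + 10.2341) = 3.3728
df (Welch-Satterthwaite) = (s₁²/n₁ + s₂²/n₂)² / [(s₁²/n₁)²/(n₁-1) + (s₂²/n₂)²/(n₂-1)] ≈ 24.51
t = (x̄₁ - x̄₂) / SE = (62.65 - 59.65) / 3.3728 = 3.00 / 3.3728 = 0.889
p-value = 0.3824

Since p-value > α = 0.1, we fail to reject H₀.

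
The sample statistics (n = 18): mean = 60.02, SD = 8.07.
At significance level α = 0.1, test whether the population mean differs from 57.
One-sample t-test:
H₀: μ = 57
H₁: μ ≠ 57
df = n - 1 = 17
t = (x̄ - μ₀) / (s/√n) = (60.02 - 57) / (8.07/√18) = 1.588
p-value = 0.1308

Since p-value > α = 0.1, we fail to reject H₀.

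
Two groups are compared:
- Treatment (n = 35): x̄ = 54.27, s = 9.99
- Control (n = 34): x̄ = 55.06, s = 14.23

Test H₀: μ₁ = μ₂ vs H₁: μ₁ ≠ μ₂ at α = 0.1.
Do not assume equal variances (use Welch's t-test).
Welch's two-sample t-test:
H₀: μ₁ = μ₂
H₁: μ₁ ≠ μ₂
s₁²/n₁ = 9.99²/35 = 2.8514,  s₂²/n₂ = 14.23²/34 = 5.9557
SE = √(s₁²/n₁ + s₂²/n₂) = √(2.8514 + 5.9557) = 2.9677
df (Welch-Satterthwaite) = (s₁²/n₁ + s₂²/n₂)² / [(s₁²/n₁)²/(n₁-1) + (s₂²/n₂)²/(n₂-1)] ≈ 59.03
t = (x̄₁ - x̄₂) / SE = (54.27 - 55.06) / 2.9677 = -0.79 / 2.9677 = -0.266
p-value = 0.7910

Since p-value > α = 0.1, we fail to reject H₀.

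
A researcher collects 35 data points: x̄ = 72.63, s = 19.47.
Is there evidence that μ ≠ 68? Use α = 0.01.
One-sample t-test:
H₀: μ = 68
H₁: μ ≠ 68
df = n - 1 = 34
t = (x̄ - μ₀) / (s/√n) = (72.63 - 68) / (19.47/√35) = 1.407
p-value = 0.1685

Since p-value > α = 0.01, we fail to reject H₀.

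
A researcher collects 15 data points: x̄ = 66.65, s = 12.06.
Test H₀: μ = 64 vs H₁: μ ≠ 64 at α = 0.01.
One-sample t-test:
H₀: μ = 64
H₁: μ ≠ 64
df = n - 1 = 14
t = (x̄ - μ₀) / (s/√n) = (66.65 - 64) / (12.06/√15) = 0.851
p-value = 0.4091

Since p-value > α = 0.01, we fail to reject H₀.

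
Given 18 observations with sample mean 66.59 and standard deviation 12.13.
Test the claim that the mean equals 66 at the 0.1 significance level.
One-sample t-test:
H₀: μ = 66
H₁: μ ≠ 66
df = n - 1 = 17
t = (x̄ - μ₀) / (s/√n) = (66.59 - 66) / (12.13/√18) = 0.206
p-value = 0.8390

Since p-value > α = 0.1, we fail to reject H₀.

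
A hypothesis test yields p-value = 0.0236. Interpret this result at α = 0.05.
Since p = 0.0236 < α = 0.05, reject H₀.
There is sufficient evidence to reject the null hypothesis; the result is statistically significant at the 0.05 level.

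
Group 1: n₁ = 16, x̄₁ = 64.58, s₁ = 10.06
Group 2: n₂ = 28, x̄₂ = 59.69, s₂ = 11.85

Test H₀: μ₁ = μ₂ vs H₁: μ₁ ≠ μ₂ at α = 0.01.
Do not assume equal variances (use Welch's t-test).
Welch's two-sample t-test:
H₀: μ₁ = μ₂
H₁: μ₁ ≠ μ₂
s₁²/n₁ = 10.06²/16 = 6.3252,  s₂²/n₂ = 11.85²/28 = 5.0151
SE = √(s₁²/n₁ + s₂²/n₂) = √(6.3252 + 5.0151) = 3.3675
df (Welch-Satterthwaite) = (s₁²/n₁ + s₂²/n₂)² / [(s₁²/n₁)²/(n₁-1) + (s₂²/n₂)²/(n₂-1)] ≈ 35.74
t = (x̄₁ - x̄₂) / SE = (64.58 - 59.69) / 3.3675 = 4.89 / 3.3675 = 1.452
p-value = 0.1552

Since p-value > α = 0.01, we fail to reject H₀.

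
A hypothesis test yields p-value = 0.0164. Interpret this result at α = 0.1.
Since p = 0.0164 < α = 0.1, reject H₀.
There is sufficient evidence to reject the null hypothesis; the result is statistically significant at the 0.1 level.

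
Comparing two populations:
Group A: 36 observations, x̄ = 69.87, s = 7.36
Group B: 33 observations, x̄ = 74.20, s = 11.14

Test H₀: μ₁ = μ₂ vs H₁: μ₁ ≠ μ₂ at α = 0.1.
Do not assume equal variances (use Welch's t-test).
Welch's two-sample t-test:
H₀: μ₁ = μ₂
H₁: μ₁ ≠ μ₂
s₁²/n₁ = 7.36²/36 = 1.5047,  s₂²/n₂ = 11.14²/33 = 3.7606
SE = √(s₁²/n₁ + s₂²/n₂) = √(1.5047 + 3.7606) = 2.2946
df (Welch-Satterthwaite) = (s₁²/n₁ + s₂²/n₂)² / [(s₁²/n₁)²/(n₁-1) + (s₂²/n₂)²/(n₂-1)] ≈ 54.72
t = (x̄₁ - x̄₂) / SE = (69.87 - 74.20) / 2.2946 = -4.33 / 2.2946 = -1.887
p-value = 0.0645

Since p-value < α = 0.1, we reject H₀.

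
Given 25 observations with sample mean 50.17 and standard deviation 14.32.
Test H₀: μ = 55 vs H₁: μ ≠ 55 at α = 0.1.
One-sample t-test:
H₀: μ = 55
H₁: μ ≠ 55
df = n - 1 = 24
t = (x̄ - μ₀) / (s/√n) = (50.17 - 55) / (14.32/√25) = -1.686
p-value = 0.1047

Since p-value > α = 0.1, we fail to reject H₀.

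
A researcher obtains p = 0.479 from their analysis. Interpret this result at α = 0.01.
Since p = 0.479 > α = 0.01, fail to reject H₀.
There is insufficient evidence to reject the null hypothesis; the result is not statistically significant at the 0.01 level.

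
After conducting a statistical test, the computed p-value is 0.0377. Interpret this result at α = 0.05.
Since p = 0.0377 < α = 0.05, reject H₀.
There is sufficient evidence to reject the null hypothesis; the result is statistically significant at the 0.05 level.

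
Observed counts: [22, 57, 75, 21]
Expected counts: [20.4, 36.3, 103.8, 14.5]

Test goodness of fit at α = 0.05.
Chi-square goodness of fit test:
H₀: observed counts match expected distribution
H₁: observed counts differ from expected distribution
df = k - 1 = 3
χ² = Σ(O - E)²/E
   = (22 - 20.4)²/20.4 + (57 - 36.3)²/36.3 + (75 - 103.8)²/103.8 + (21 - 14.5)²/14.5
   = 0.125 + 11.804 + 7.991 + 2.914
   = 22.83
p-value < 0.0001

Since p-value < α = 0.05, we reject H₀.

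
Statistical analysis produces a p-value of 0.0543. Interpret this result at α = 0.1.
Since p = 0.0543 < α = 0.1, reject H₀.
There is sufficient evidence to reject the null hypothesis; the result is statistically significant at the 0.1 level.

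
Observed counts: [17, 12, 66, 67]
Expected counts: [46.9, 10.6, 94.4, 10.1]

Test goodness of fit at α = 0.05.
Chi-square goodness of fit test:
H₀: observed counts match expected distribution
H₁: observed counts differ from expected distribution
df = k - 1 = 3
χ² = Σ(O - E)²/E
   = (17 - 46.9)²/46.9 + (12 - 10.6)²/10.6 + (66 - 94.4)²/94.4 + (67 - 10.1)²/10.1
   = 19.062 + 0.185 + 8.544 + 320.555
   = 348.35
p-value < 0.0001

Since p-value < α = 0.05, we reject H₀.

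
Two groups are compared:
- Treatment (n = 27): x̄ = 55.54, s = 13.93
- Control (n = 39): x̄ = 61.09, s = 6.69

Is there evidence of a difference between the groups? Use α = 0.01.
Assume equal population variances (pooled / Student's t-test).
Student's two-sample t-test (equal variances):
H₀: μ₁ = μ₂
H₁: μ₁ ≠ μ₂
df = n₁ + n₂ - 2 = 64
Pooled variance s_p² = [(n₁-1)s₁² + (n₂-1)s₂²] / (n₁ + n₂ - 2) = [(26)(13.93²) + (38)(6.69²)] / 64 = 105.4047
SE = √(s_p²(1/n₁ + 1/n₂)) = √(105.4047 × (1/27 + 1/39)) = 2.5703
t = (x̄₁ - x̄₂) / SE = (55.54 - 61.09) / 2.5703 = -5.55 / 2.5703 = -2.159
p-value = 0.0346

Since p-value > α = 0.01, we fail to reject H₀.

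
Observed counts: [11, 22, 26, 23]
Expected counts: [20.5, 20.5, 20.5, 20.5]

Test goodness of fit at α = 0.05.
Chi-square goodness of fit test:
H₀: observed counts match expected distribution
H₁: observed counts differ from expected distribution
df = k - 1 = 3
χ² = Σ(O - E)²/E
   = (11 - 20.5)²/20.5 + (22 - 20.5)²/20.5 + (26 - 20.5)²/20.5 + (23 - 20.5)²/20.5
   = 4.402 + 0.110 + 1.476 + 0.305
   = 6.29
p-value = 0.0982

Since p-value > α = 0.05, we fail to reject H₀.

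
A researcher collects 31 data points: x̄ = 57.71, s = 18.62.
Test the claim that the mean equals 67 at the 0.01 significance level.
One-sample t-test:
H₀: μ = 67
H₁: μ ≠ 67
df = n - 1 = 30
t = (x̄ - μ₀) / (s/√n) = (57.71 - 67) / (18.62/√31) = -2.778
p-value = 0.0093

Since p-value < α = 0.01, we reject H₀.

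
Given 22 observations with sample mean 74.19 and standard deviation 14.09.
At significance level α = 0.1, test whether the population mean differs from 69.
One-sample t-test:
H₀: μ = 69
H₁: μ ≠ 69
df = n - 1 = 21
t = (x̄ - μ₀) / (s/√n) = (74.19 - 69) / (14.09/√22) = 1.728
p-value = 0.0987

Since p-value < α = 0.1, we reject H₀.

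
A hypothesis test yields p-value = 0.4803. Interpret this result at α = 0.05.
Since p = 0.4803 > α = 0.05, fail to reject H₀.
There is insufficient evidence to reject the null hypothesis; the result is not statistically significant at the 0.05 level.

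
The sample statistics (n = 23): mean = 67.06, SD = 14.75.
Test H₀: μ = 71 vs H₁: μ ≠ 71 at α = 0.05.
One-sample t-test:
H₀: μ = 71
H₁: μ ≠ 71
df = n - 1 = 22
t = (x̄ - μ₀) / (s/√n) = (67.06 - 71) / (14.75/√23) = -1.281
p-value = 0.2135

Since p-value > α = 0.05, we fail to reject H₀.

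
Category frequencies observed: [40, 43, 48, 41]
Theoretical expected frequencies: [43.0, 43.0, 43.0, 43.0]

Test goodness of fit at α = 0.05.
Chi-square goodness of fit test:
H₀: observed counts match expected distribution
H₁: observed counts differ from expected distribution
df = k - 1 = 3
χ² = Σ(O - E)²/E
   = (40 - 43.0)²/43.0 + (43 - 43.0)²/43.0 + (48 - 43.0)²/43.0 + (41 - 43.0)²/43.0
   = 0.209 + 0.000 + 0.581 + 0.093
   = 0.88
p-value = 0.8294

Since p-value > α = 0.05, we fail to reject H₀.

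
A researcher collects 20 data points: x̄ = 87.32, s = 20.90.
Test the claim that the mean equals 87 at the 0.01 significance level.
One-sample t-test:
H₀: μ = 87
H₁: μ ≠ 87
df = n - 1 = 19
t = (x̄ - μ₀) / (s/√n) = (87.32 - 87) / (20.90/√20) = 0.068
p-value = 0.9461

Since p-value > α = 0.01, we fail to reject H₀.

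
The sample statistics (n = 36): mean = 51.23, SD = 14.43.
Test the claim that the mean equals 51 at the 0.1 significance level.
One-sample t-test:
H₀: μ = 51
H₁: μ ≠ 51
df = n - 1 = 35
t = (x̄ - μ₀) / (s/√n) = (51.23 - 51) / (14.43/√36) = 0.096
p-value = 0.9244

Since p-value > α = 0.1, we fail to reject H₀.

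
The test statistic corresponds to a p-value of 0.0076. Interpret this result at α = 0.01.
Since p = 0.0076 < α = 0.01, reject H₀.
There is sufficient evidence to reject the null hypothesis; the result is statistically significant at the 0.01 level.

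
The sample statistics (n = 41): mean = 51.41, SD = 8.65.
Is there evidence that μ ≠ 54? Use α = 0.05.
One-sample t-test:
H₀: μ = 54
H₁: μ ≠ 54
df = n - 1 = 40
t = (x̄ - μ₀) / (s/√n) = (51.41 - 54) / (8.65/√41) = -1.917
p-value = 0.0624

Since p-value > α = 0.05, we fail to reject H₀.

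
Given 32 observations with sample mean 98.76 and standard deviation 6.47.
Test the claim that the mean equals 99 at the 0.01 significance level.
One-sample t-test:
H₀: μ = 99
H₁: μ ≠ 99
df = n - 1 = 31
t = (x̄ - μ₀) / (s/√n) = (98.76 - 99) / (6.47/√32) = -0.210
p-value = 0.8352

Since p-value > α = 0.01, we fail to reject H₀.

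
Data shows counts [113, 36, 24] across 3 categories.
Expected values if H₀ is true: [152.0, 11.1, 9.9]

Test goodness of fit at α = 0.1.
Chi-square goodness of fit test:
H₀: observed counts match expected distribution
H₁: observed counts differ from expected distribution
df = k - 1 = 2
χ² = Σ(O - E)²/E
   = (113 - 152.0)²/152.0 + (36 - 11.1)²/11.1 + (24 - 9.9)²/9.9
   = 10.007 + 55.857 + 20.082
   = 85.95
p-value < 0.0001

Since p-value < α = 0.1, we reject H₀.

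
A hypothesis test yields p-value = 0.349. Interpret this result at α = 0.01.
Since p = 0.349 > α = 0.01, fail to reject H₀.
There is insufficient evidence to reject the null hypothesis; the result is not statistically significant at the 0.01 level.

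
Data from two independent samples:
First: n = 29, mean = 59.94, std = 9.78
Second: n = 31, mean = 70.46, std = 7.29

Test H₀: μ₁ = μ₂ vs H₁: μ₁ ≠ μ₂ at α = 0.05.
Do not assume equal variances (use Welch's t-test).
Welch's two-sample t-test:
H₀: μ₁ = μ₂
H₁: μ₁ ≠ μ₂
s₁²/n₁ = 9.78²/29 = 3.2982,  s₂²/n₂ = 7.29²/31 = 1.7143
SE = √(s₁²/n₁ + s₂²/n₂) = √(3.2982 + 1.7143) = 2.2389
df (Welch-Satterthwaite) = (s₁²/n₁ + s₂²/n₂)² / [(s₁²/n₁)²/(n₁-1) + (s₂²/n₂)²/(n₂-1)] ≈ 51.65
t = (x̄₁ - x̄₂) / SE = (59.94 - 70.46) / 2.2389 = -10.52 / 2.2389 = -4.699
p-value < 0.0001

Since p-value < α = 0.05, we reject H₀.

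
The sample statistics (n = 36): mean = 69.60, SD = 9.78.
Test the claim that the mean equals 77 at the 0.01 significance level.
One-sample t-test:
H₀: μ = 77
H₁: μ ≠ 77
df = n - 1 = 35
t = (x̄ - μ₀) / (s/√n) = (69.60 - 77) / (9.78/√36) = -4.540
p-value = 0.0001

Since p-value < α = 0.01, we reject H₀.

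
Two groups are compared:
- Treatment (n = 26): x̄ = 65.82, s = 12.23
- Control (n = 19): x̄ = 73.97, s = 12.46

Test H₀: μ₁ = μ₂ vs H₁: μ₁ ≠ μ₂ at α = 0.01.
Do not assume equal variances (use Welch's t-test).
Welch's two-sample t-test:
H₀: μ₁ = μ₂
H₁: μ₁ ≠ μ₂
s₁²/n₁ = 12.23²/26 = 5.7528,  s₂²/n₂ = 12.46²/19 = 8.1711
SE = √(s₁²/n₁ + s₂²/n₂) = √(5.7528 + 8.1711) = 3.7315
df (Welch-Satterthwaite) = (s₁²/n₁ + s₂²/n₂)² / [(s₁²/n₁)²/(n₁-1) + (s₂²/n₂)²/(n₂-1)] ≈ 38.52
t = (x̄₁ - x̄₂) / SE = (65.82 - 73.97) / 3.7315 = -8.15 / 3.7315 = -2.184
p-value = 0.0351

Since p-value > α = 0.01, we fail to reject H₀.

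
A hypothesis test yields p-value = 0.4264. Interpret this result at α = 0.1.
Since p = 0.4264 > α = 0.1, fail to reject H₀.
There is insufficient evidence to reject the null hypothesis; the result is not statistically significant at the 0.1 level.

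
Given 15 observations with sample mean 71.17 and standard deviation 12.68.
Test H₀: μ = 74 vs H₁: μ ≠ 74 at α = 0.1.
One-sample t-test:
H₀: μ = 74
H₁: μ ≠ 74
df = n - 1 = 14
t = (x̄ - μ₀) / (s/√n) = (71.17 - 74) / (12.68/√15) = -0.864
p-value = 0.4019

Since p-value > α = 0.1, we fail to reject H₀.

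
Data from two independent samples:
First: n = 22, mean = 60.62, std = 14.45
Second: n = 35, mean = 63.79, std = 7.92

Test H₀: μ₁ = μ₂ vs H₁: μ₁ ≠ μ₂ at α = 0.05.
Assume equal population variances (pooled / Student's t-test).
Student's two-sample t-test (equal variances):
H₀: μ₁ = μ₂
H₁: μ₁ ≠ μ₂
df = n₁ + n₂ - 2 = 55
Pooled variance s_p² = [(n₁-1)s₁² + (n₂-1)s₂²] / (n₁ + n₂ - 2) = [(21)(14.45²) + (34)(7.92²)] / 55 = 118.5009
SE = √(s_p²(1/n₁ + 1/n₂)) = √(118.5009 × (1/22 + 1/35)) = 2.9618
t = (x̄₁ - x̄₂) / SE = (60.62 - 63.79) / 2.9618 = -3.17 / 2.9618 = -1.070
p-value = 0.2892

Since p-value > α = 0.05, we fail to reject H₀.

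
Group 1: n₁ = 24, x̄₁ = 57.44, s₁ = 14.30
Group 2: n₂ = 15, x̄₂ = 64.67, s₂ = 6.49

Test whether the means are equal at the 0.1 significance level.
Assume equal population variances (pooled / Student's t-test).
Student's two-sample t-test (equal variances):
H₀: μ₁ = μ₂
H₁: μ₁ ≠ μ₂
df = n₁ + n₂ - 2 = 37
Pooled variance s_p² = [(n₁-1)s₁² + (n₂-1)s₂²] / (n₁ + n₂ - 2) = [(23)(14.30²) + (14)(6.49²)] / 37 = 143.0527
SE = √(s_p²(1/n₁ + 1/n₂)) = √(143.0527 × (1/24 + 1/15)) = 3.9367
t = (x̄₁ - x̄₂) / SE = (57.44 - 64.67) / 3.9367 = -7.23 / 3.9367 = -1.837
p-value = 0.0743

Since p-value < α = 0.1, we reject H₀.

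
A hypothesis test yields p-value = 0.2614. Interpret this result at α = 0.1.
Since p = 0.2614 > α = 0.1, fail to reject H₀.
There is insufficient evidence to reject the null hypothesis; the result is not statistically significant at the 0.1 level.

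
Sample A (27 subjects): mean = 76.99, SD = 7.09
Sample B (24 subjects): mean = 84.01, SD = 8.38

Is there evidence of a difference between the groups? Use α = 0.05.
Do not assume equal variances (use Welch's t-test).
Welch's two-sample t-test:
H₀: μ₁ = μ₂
H₁: μ₁ ≠ μ₂
s₁²/n₁ = 7.09²/27 = 1.8618,  s₂²/n₂ = 8.38²/24 = 2.9260
SE = √(s₁²/n₁ + s₂²/n₂) = √(1.8618 + 2.9260) = 2.1881
df (Welch-Satterthwaite) = (s₁²/n₁ + s₂²/n₂)² / [(s₁²/n₁)²/(n₁-1) + (s₂²/n₂)²/(n₂-1)] ≈ 45.34
t = (x̄₁ - x̄₂) / SE = (76.99 - 84.01) / 2.1881 = -7.02 / 2.1881 = -3.208
p-value = 0.0025

Since p-value < α = 0.05, we reject H₀.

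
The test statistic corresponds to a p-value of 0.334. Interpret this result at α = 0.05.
Since p = 0.334 > α = 0.05, fail to reject H₀.
There is insufficient evidence to reject the null hypothesis; the result is not statistically significant at the 0.05 level.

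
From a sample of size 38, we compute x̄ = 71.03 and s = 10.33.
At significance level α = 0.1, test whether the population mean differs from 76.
One-sample t-test:
H₀: μ = 76
H₁: μ ≠ 76
df = n - 1 = 37
t = (x̄ - μ₀) / (s/√n) = (71.03 - 76) / (10.33/√38) = -2.966
p-value = 0.0053

Since p-value < α = 0.1, we reject H₀.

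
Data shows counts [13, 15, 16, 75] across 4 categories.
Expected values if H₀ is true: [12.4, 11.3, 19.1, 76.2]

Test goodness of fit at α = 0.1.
Chi-square goodness of fit test:
H₀: observed counts match expected distribution
H₁: observed counts differ from expected distribution
df = k - 1 = 3
χ² = Σ(O - E)²/E
   = (13 - 12.4)²/12.4 + (15 - 11.3)²/11.3 + (16 - 19.1)²/19.1 + (75 - 76.2)²/76.2
   = 0.029 + 1.212 + 0.503 + 0.019
   = 1.76
p-value = 0.6231

Since p-value > α = 0.1, we fail to reject H₀.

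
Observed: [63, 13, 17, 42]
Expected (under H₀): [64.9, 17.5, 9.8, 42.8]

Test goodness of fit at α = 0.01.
Chi-square goodness of fit test:
H₀: observed counts match expected distribution
H₁: observed counts differ from expected distribution
df = k - 1 = 3
χ² = Σ(O - E)²/E
   = (63 - 64.9)²/64.9 + (13 - 17.5)²/17.5 + (17 - 9.8)²/9.8 + (42 - 42.8)²/42.8
   = 0.056 + 1.157 + 5.290 + 0.015
   = 6.52
p-value = 0.0890

Since p-value > α = 0.01, we fail to reject H₀.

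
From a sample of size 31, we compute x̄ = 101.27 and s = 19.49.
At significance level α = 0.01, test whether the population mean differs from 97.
One-sample t-test:
H₀: μ = 97
H₁: μ ≠ 97
df = n - 1 = 30
t = (x̄ - μ₀) / (s/√n) = (101.27 - 97) / (19.49/√31) = 1.220
p-value = 0.2320

Since p-value > α = 0.01, we fail to reject H₀.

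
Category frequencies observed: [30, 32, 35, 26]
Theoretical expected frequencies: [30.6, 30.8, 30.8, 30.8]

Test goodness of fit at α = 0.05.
Chi-square goodness of fit test:
H₀: observed counts match expected distribution
H₁: observed counts differ from expected distribution
df = k - 1 = 3
χ² = Σ(O - E)²/E
   = (30 - 30.6)²/30.6 + (32 - 30.8)²/30.8 + (35 - 30.8)²/30.8 + (26 - 30.8)²/30.8
   = 0.012 + 0.047 + 0.573 + 0.748
   = 1.38
p-value = 0.7104

Since p-value > α = 0.05, we fail to reject H₀.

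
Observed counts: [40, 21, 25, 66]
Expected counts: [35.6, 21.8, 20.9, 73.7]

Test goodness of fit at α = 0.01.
Chi-square goodness of fit test:
H₀: observed counts match expected distribution
H₁: observed counts differ from expected distribution
df = k - 1 = 3
χ² = Σ(O - E)²/E
   = (40 - 35.6)²/35.6 + (21 - 21.8)²/21.8 + (25 - 20.9)²/20.9 + (66 - 73.7)²/73.7
   = 0.544 + 0.029 + 0.804 + 0.804
   = 2.18
p-value = 0.5355

Since p-value > α = 0.01, we fail to reject H₀.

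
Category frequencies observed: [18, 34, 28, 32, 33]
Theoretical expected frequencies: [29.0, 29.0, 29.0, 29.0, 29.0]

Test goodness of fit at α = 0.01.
Chi-square goodness of fit test:
H₀: observed counts match expected distribution
H₁: observed counts differ from expected distribution
df = k - 1 = 4
χ² = Σ(O - E)²/E
   = (18 - 29.0)²/29.0 + (34 - 29.0)²/29.0 + (28 - 29.0)²/29.0 + (32 - 29.0)²/29.0 + (33 - 29.0)²/29.0
   = 4.172 + 0.862 + 0.034 + 0.310 + 0.552
   = 5.93
p-value = 0.2044

Since p-value > α = 0.01, we fail to reject H₀.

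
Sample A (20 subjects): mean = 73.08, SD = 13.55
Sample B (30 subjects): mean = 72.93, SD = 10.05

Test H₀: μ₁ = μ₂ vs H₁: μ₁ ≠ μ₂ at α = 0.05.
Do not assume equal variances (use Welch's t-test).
Welch's two-sample t-test:
H₀: μ₁ = μ₂
H₁: μ₁ ≠ μ₂
s₁²/n₁ = 13.55²/20 = 9.1801,  s₂²/n₂ = 10.05²/30 = 3.3668
SE = √(s₁²/n₁ + s₂²/n₂) = √(9.1801 + 3.3668) = 3.5422
df (Welch-Satterthwaite) = (s₁²/n₁ + s₂²/n₂)² / [(s₁²/n₁)²/(n₁-1) + (s₂²/n₂)²/(n₂-1)] ≈ 32.62
t = (x̄₁ - x̄₂) / SE = (73.08 - 72.93) / 3.5422 = 0.15 / 3.5422 = 0.042
p-value = 0.9665

Since p-value > α = 0.05, we fail to reject H₀.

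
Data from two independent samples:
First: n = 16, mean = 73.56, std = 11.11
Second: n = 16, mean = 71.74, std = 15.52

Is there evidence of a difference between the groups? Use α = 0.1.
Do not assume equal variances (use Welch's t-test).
Welch's two-sample t-test:
H₀: μ₁ = μ₂
H₁: μ₁ ≠ μ₂
s₁²/n₁ = 11.11²/16 = 7.7145,  s₂²/n₂ = 15.52²/16 = 15.0544
SE = √(s₁²/n₁ + s₂²/n₂) = √(7.7145 + 15.0544) = 4.7717
df (Welch-Satterthwaite) = (s₁²/n₁ + s₂²/n₂)² / [(s₁²/n₁)²/(n₁-1) + (s₂²/n₂)²/(n₂-1)] ≈ 27.18
t = (x̄₁ - x̄₂) / SE = (73.56 - 71.74) / 4.7717 = 1.82 / 4.7717 = 0.381
p-value = 0.7059

Since p-value > α = 0.1, we fail to reject H₀.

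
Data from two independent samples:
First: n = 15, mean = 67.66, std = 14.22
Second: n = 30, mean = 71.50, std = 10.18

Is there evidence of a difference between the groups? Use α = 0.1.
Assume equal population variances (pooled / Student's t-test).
Student's two-sample t-test (equal variances):
H₀: μ₁ = μ₂
H₁: μ₁ ≠ μ₂
df = n₁ + n₂ - 2 = 43
Pooled variance s_p² = [(n₁-1)s₁² + (n₂-1)s₂²] / (n₁ + n₂ - 2) = [(14)(14.22²) + (29)(10.18²)] / 43 = 135.7269
SE = √(s_p²(1/n₁ + 1/n₂)) = √(135.7269 × (1/15 + 1/30)) = 3.6841
t = (x̄₁ - x̄₂) / SE = (67.66 - 71.50) / 3.6841 = -3.84 / 3.6841 = -1.042
p-value = 0.3031

Since p-value > α = 0.1, we fail to reject H₀.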